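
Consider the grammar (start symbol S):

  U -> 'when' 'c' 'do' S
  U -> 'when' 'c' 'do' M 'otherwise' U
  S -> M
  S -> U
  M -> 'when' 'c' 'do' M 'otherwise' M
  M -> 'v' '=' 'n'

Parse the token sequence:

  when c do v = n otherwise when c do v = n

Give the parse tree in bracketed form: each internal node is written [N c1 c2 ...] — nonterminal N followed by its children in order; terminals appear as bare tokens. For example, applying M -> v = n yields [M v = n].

S
U
when c do M otherwise U
when c do v = n otherwise U
when c do v = n otherwise when c do S
when c do v = n otherwise when c do M
when c do v = n otherwise when c do v = n

[S [U when c do [M v = n] otherwise [U when c do [S [M v = n]]]]]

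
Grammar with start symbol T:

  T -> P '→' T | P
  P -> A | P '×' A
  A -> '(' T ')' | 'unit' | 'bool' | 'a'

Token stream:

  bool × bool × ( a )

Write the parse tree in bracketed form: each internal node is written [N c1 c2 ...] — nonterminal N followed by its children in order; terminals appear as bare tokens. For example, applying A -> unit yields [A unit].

T
P
P × A
P × A × A
A × A × A
bool × A × A
bool × bool × A
bool × bool × ( T )
bool × bool × ( P )
bool × bool × ( A )
bool × bool × ( a )

[T [P [P [P [A bool]] × [A bool]] × [A ( [T [P [A a]]] )]]]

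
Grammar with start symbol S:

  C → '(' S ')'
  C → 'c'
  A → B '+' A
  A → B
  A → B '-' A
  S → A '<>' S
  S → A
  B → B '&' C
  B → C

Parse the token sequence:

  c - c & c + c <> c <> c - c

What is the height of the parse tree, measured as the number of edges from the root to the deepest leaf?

7

[S [A [B [C c]] - [A [B [B [C c]] & [C c]] + [A [B [C c]]]]] <> [S [A [B [C c]]] <> [S [A [B [C c]] - [A [B [C c]]]]]]]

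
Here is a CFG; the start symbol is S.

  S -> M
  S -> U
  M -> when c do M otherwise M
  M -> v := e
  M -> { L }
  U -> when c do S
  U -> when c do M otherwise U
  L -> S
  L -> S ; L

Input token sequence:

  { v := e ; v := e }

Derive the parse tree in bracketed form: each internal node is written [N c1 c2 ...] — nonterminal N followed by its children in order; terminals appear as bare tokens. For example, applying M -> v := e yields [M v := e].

[S [M { [L [S [M v := e]] ; [L [S [M v := e]]]] }]]

S
M
{ L }
{ S ; L }
{ M ; L }
{ v := e ; L }
{ v := e ; S }
{ v := e ; M }
{ v := e ; v := e }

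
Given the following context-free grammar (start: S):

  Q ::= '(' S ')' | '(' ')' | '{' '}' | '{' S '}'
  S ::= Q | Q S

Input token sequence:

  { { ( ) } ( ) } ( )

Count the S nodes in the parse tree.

5

[S [Q { [S [Q { [S [Q ( )]] }] [S [Q ( )]]] }] [S [Q ( )]]]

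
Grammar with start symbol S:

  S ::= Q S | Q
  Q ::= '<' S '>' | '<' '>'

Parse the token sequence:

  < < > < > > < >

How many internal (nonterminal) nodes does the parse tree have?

[S [Q < [S [Q < >] [S [Q < >]]] >] [S [Q < >]]]

8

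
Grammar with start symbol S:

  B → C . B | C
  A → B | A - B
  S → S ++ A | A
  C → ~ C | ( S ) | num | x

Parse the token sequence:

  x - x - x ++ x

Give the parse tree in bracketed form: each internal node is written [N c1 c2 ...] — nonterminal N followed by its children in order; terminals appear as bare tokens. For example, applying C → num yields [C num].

[S [S [A [A [A [B [C x]]] - [B [C x]]] - [B [C x]]]] ++ [A [B [C x]]]]

S
S ++ A
A ++ A
A - B ++ A
A - B - B ++ A
B - B - B ++ A
C - B - B ++ A
x - B - B ++ A
x - C - B ++ A
x - x - B ++ A
x - x - C ++ A
x - x - x ++ A
x - x - x ++ B
x - x - x ++ C
x - x - x ++ x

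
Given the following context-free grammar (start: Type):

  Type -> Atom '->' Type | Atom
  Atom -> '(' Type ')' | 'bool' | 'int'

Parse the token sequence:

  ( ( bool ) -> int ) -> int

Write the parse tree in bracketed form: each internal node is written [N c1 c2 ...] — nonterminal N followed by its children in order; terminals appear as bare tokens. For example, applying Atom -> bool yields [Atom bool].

[Type [Atom ( [Type [Atom ( [Type [Atom bool]] )] -> [Type [Atom int]]] )] -> [Type [Atom int]]]

Type
Atom -> Type
( Type ) -> Type
( Atom -> Type ) -> Type
( ( Type ) -> Type ) -> Type
( ( Atom ) -> Type ) -> Type
( ( bool ) -> Type ) -> Type
( ( bool ) -> Atom ) -> Type
( ( bool ) -> int ) -> Type
( ( bool ) -> int ) -> Atom
( ( bool ) -> int ) -> int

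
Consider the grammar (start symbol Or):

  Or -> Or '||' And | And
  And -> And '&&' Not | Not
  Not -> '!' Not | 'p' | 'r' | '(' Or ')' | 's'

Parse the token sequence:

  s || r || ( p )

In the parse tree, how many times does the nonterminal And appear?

[Or [Or [Or [And [Not s]]] || [And [Not r]]] || [And [Not ( [Or [And [Not p]]] )]]]

4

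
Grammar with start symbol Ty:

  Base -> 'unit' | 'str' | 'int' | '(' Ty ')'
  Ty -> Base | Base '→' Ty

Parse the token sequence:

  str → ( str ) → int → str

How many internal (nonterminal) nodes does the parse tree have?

[Ty [Base str] → [Ty [Base ( [Ty [Base str]] )] → [Ty [Base int] → [Ty [Base str]]]]]

10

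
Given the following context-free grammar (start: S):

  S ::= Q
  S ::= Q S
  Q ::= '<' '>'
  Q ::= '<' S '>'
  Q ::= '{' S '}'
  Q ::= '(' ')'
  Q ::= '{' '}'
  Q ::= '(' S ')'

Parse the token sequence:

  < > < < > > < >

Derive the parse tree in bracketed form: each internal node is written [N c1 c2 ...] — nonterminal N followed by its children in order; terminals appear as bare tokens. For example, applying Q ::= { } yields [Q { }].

S
Q S
< > S
< > Q S
< > < S > S
< > < Q > S
< > < < > > S
< > < < > > Q
< > < < > > < >

[S [Q < >] [S [Q < [S [Q < >]] >] [S [Q < >]]]]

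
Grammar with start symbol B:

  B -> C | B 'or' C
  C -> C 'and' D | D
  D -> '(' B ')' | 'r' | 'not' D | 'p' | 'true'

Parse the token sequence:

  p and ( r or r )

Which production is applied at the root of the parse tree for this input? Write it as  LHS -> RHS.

B -> C

[B [C [C [D p]] and [D ( [B [B [C [D r]]] or [C [D r]]] )]]]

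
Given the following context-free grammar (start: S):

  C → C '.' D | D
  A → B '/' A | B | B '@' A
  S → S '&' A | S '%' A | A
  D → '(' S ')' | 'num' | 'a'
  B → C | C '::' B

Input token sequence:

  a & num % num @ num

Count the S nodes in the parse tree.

[S [S [S [A [B [C [D a]]]]] & [A [B [C [D num]]]]] % [A [B [C [D num]]] @ [A [B [C [D num]]]]]]

3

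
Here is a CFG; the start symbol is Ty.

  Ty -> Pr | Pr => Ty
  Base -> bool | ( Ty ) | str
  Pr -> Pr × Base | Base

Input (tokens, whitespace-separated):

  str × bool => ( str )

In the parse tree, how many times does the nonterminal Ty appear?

3

[Ty [Pr [Pr [Base str]] × [Base bool]] => [Ty [Pr [Base ( [Ty [Pr [Base str]]] )]]]]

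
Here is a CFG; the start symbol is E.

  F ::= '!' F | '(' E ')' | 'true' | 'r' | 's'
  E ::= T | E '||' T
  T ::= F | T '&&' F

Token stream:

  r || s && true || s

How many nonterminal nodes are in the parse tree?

[E [E [E [T [F r]]] || [T [T [F s]] && [F true]]] || [T [F s]]]

11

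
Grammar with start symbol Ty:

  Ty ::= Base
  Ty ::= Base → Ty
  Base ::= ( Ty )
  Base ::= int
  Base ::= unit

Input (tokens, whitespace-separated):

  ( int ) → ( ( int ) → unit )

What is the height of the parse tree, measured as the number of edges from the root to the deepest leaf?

7

[Ty [Base ( [Ty [Base int]] )] → [Ty [Base ( [Ty [Base ( [Ty [Base int]] )] → [Ty [Base unit]]] )]]]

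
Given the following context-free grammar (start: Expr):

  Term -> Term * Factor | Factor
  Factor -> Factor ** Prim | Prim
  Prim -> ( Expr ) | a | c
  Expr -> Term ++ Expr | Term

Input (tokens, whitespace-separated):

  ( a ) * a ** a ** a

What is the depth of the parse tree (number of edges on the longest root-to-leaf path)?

[Expr [Term [Term [Factor [Prim ( [Expr [Term [Factor [Prim a]]]] )]]] * [Factor [Factor [Factor [Prim a]] ** [Prim a]] ** [Prim a]]]]

9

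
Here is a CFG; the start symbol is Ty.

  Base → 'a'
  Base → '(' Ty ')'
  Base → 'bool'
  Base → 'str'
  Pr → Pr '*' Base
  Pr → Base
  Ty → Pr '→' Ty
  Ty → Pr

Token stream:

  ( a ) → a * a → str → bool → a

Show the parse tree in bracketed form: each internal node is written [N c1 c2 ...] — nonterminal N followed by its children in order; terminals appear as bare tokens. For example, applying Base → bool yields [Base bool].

[Ty [Pr [Base ( [Ty [Pr [Base a]]] )]] → [Ty [Pr [Pr [Base a]] * [Base a]] → [Ty [Pr [Base str]] → [Ty [Pr [Base bool]] → [Ty [Pr [Base a]]]]]]]

Ty
Pr → Ty
Base → Ty
( Ty ) → Ty
( Pr ) → Ty
( Base ) → Ty
( a ) → Ty
( a ) → Pr → Ty
( a ) → Pr * Base → Ty
( a ) → Base * Base → Ty
( a ) → a * Base → Ty
( a ) → a * a → Ty
( a ) → a * a → Pr → Ty
( a ) → a * a → Base → Ty
( a ) → a * a → str → Ty
( a ) → a * a → str → Pr → Ty
( a ) → a * a → str → Base → Ty
( a ) → a * a → str → bool → Ty
( a ) → a * a → str → bool → Pr
( a ) → a * a → str → bool → Base
( a ) → a * a → str → bool → a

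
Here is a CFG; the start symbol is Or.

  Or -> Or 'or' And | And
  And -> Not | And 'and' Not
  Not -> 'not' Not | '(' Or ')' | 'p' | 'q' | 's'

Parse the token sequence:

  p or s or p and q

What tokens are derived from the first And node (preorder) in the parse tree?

[Or [Or [Or [And [Not p]]] or [And [Not s]]] or [And [And [Not p]] and [Not q]]]

p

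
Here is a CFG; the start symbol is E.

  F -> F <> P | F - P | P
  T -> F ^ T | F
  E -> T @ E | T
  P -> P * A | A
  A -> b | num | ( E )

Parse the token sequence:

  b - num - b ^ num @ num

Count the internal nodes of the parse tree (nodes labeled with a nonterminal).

20

[E [T [F [F [F [P [A b]]] - [P [A num]]] - [P [A b]]] ^ [T [F [P [A num]]]]] @ [E [T [F [P [A num]]]]]]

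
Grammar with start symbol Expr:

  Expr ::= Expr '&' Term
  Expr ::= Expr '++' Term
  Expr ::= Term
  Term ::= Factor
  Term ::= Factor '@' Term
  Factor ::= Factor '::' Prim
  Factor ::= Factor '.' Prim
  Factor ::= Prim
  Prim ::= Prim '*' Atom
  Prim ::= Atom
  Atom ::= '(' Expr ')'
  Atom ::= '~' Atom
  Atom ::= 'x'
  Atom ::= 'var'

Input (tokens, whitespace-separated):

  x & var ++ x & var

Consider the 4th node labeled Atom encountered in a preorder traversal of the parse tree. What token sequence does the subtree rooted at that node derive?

[Expr [Expr [Expr [Expr [Term [Factor [Prim [Atom x]]]]] & [Term [Factor [Prim [Atom var]]]]] ++ [Term [Factor [Prim [Atom x]]]]] & [Term [Factor [Prim [Atom var]]]]]

var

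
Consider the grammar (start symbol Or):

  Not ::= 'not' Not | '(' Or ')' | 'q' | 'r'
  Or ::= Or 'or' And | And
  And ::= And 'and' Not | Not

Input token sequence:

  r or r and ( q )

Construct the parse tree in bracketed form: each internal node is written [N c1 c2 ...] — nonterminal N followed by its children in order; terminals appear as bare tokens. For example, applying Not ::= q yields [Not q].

Or
Or or And
And or And
Not or And
r or And
r or And and Not
r or Not and Not
r or r and Not
r or r and ( Or )
r or r and ( And )
r or r and ( Not )
r or r and ( q )

[Or [Or [And [Not r]]] or [And [And [Not r]] and [Not ( [Or [And [Not q]]] )]]]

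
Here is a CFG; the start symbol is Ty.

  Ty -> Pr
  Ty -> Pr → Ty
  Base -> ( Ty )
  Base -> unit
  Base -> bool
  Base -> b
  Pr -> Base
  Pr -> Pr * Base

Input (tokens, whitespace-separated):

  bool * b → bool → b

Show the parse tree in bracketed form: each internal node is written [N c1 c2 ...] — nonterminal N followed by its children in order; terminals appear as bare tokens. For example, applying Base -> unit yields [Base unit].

Ty
Pr → Ty
Pr * Base → Ty
Base * Base → Ty
bool * Base → Ty
bool * b → Ty
bool * b → Pr → Ty
bool * b → Base → Ty
bool * b → bool → Ty
bool * b → bool → Pr
bool * b → bool → Base
bool * b → bool → b

[Ty [Pr [Pr [Base bool]] * [Base b]] → [Ty [Pr [Base bool]] → [Ty [Pr [Base b]]]]]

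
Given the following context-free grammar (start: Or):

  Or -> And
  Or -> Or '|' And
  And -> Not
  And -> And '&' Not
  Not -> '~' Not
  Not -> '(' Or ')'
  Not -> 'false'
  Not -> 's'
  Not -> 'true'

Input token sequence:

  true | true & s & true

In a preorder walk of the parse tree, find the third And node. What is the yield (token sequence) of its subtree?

true & s

[Or [Or [And [Not true]]] | [And [And [And [Not true]] & [Not s]] & [Not true]]]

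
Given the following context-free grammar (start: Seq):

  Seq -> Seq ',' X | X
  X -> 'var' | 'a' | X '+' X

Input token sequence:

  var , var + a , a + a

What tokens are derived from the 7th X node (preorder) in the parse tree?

[Seq [Seq [Seq [X var]] , [X [X var] + [X a]]] , [X [X a] + [X a]]]

a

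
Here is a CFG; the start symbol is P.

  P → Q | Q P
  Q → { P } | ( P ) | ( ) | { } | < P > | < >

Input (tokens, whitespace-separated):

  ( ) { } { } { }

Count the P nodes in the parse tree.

[P [Q ( )] [P [Q { }] [P [Q { }] [P [Q { }]]]]]

4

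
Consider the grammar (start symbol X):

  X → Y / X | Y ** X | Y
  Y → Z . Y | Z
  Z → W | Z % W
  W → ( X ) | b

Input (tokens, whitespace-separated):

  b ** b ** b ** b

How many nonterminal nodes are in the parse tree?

16

[X [Y [Z [W b]]] ** [X [Y [Z [W b]]] ** [X [Y [Z [W b]]] ** [X [Y [Z [W b]]]]]]]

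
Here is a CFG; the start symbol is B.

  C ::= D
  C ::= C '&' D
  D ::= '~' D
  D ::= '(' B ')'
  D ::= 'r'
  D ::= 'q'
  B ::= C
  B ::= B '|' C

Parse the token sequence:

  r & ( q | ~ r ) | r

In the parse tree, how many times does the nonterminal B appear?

[B [B [C [C [D r]] & [D ( [B [B [C [D q]]] | [C [D ~ [D r]]]] )]]] | [C [D r]]]

4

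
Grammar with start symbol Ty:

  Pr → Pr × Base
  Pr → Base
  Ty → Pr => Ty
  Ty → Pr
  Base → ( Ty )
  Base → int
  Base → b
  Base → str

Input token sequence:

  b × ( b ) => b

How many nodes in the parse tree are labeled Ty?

3

[Ty [Pr [Pr [Base b]] × [Base ( [Ty [Pr [Base b]]] )]] => [Ty [Pr [Base b]]]]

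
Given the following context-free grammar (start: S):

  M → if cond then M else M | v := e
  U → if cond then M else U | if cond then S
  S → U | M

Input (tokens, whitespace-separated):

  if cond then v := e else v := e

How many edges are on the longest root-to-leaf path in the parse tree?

3

[S [M if cond then [M v := e] else [M v := e]]]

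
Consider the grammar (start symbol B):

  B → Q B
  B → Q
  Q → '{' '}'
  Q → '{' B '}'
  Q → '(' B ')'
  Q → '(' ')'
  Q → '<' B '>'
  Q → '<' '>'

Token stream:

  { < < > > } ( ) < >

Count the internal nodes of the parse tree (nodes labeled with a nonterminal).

[B [Q { [B [Q < [B [Q < >]] >]] }] [B [Q ( )] [B [Q < >]]]]

10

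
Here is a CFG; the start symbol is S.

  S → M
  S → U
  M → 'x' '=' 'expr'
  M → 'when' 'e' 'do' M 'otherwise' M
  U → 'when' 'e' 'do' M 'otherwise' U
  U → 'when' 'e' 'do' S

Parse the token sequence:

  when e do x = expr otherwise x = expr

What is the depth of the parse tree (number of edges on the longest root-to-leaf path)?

3

[S [M when e do [M x = expr] otherwise [M x = expr]]]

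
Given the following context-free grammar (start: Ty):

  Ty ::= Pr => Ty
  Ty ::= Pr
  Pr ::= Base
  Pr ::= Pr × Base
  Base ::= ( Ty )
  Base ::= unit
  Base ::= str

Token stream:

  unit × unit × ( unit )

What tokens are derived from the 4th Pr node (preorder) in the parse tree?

unit

[Ty [Pr [Pr [Pr [Base unit]] × [Base unit]] × [Base ( [Ty [Pr [Base unit]]] )]]]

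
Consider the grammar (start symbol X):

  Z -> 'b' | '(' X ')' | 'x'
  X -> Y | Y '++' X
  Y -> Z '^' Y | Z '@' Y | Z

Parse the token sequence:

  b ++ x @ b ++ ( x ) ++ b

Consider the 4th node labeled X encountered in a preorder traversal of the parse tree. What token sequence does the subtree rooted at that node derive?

[X [Y [Z b]] ++ [X [Y [Z x] @ [Y [Z b]]] ++ [X [Y [Z ( [X [Y [Z x]]] )]] ++ [X [Y [Z b]]]]]]

x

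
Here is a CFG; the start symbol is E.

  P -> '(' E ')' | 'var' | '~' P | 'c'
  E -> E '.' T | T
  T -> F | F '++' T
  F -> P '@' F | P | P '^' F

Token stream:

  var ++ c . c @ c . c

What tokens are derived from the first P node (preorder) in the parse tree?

var

[E [E [E [T [F [P var]] ++ [T [F [P c]]]]] . [T [F [P c] @ [F [P c]]]]] . [T [F [P c]]]]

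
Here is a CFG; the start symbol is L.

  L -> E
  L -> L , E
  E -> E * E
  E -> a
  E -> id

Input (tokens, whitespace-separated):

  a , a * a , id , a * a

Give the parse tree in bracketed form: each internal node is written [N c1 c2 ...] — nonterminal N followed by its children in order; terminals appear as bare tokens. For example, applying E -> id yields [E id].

[L [L [L [L [E a]] , [E [E a] * [E a]]] , [E id]] , [E [E a] * [E a]]]

L
L , E
L , E , E
L , E , E , E
E , E , E , E
a , E , E , E
a , E * E , E , E
a , a * E , E , E
a , a * a , E , E
a , a * a , id , E
a , a * a , id , E * E
a , a * a , id , a * E
a , a * a , id , a * a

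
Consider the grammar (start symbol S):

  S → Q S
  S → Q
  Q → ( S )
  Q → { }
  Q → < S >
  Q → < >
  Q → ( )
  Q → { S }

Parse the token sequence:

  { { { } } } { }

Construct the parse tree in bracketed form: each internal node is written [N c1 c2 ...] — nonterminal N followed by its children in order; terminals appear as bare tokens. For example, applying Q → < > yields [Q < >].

S
Q S
{ S } S
{ Q } S
{ { S } } S
{ { Q } } S
{ { { } } } S
{ { { } } } Q
{ { { } } } { }

[S [Q { [S [Q { [S [Q { }]] }]] }] [S [Q { }]]]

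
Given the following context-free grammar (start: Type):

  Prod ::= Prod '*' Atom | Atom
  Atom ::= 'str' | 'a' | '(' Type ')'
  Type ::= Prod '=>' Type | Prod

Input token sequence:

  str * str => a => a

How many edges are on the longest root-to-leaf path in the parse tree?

[Type [Prod [Prod [Atom str]] * [Atom str]] => [Type [Prod [Atom a]] => [Type [Prod [Atom a]]]]]

5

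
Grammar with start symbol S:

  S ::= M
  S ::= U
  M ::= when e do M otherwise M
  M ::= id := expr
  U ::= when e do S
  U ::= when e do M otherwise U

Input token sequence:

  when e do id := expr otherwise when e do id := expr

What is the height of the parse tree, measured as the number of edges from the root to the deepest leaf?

5

[S [U when e do [M id := expr] otherwise [U when e do [S [M id := expr]]]]]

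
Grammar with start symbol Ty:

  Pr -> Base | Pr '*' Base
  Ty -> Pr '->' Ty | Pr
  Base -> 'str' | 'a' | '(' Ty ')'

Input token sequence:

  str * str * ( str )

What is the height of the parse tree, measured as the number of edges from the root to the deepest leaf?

[Ty [Pr [Pr [Pr [Base str]] * [Base str]] * [Base ( [Ty [Pr [Base str]]] )]]]

6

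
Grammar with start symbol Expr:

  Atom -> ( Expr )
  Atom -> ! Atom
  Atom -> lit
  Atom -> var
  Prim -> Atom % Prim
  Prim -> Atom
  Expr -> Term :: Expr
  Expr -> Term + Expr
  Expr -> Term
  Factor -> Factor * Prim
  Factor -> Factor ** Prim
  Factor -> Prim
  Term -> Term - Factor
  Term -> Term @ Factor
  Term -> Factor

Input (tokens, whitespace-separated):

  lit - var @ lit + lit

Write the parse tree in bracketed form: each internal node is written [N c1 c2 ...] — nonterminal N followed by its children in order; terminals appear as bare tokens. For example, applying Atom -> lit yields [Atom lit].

[Expr [Term [Term [Term [Factor [Prim [Atom lit]]]] - [Factor [Prim [Atom var]]]] @ [Factor [Prim [Atom lit]]]] + [Expr [Term [Factor [Prim [Atom lit]]]]]]

Expr
Term + Expr
Term @ Factor + Expr
Term - Factor @ Factor + Expr
Factor - Factor @ Factor + Expr
Prim - Factor @ Factor + Expr
Atom - Factor @ Factor + Expr
lit - Factor @ Factor + Expr
lit - Prim @ Factor + Expr
lit - Atom @ Factor + Expr
lit - var @ Factor + Expr
lit - var @ Prim + Expr
lit - var @ Atom + Expr
lit - var @ lit + Expr
lit - var @ lit + Term
lit - var @ lit + Factor
lit - var @ lit + Prim
lit - var @ lit + Atom
lit - var @ lit + lit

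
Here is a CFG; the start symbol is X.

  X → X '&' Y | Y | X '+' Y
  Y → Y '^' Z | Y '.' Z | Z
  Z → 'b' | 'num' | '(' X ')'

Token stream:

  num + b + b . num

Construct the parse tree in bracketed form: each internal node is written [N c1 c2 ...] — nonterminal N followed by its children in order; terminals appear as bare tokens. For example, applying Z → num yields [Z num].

[X [X [X [Y [Z num]]] + [Y [Z b]]] + [Y [Y [Z b]] . [Z num]]]

X
X + Y
X + Y + Y
Y + Y + Y
Z + Y + Y
num + Y + Y
num + Z + Y
num + b + Y
num + b + Y . Z
num + b + Z . Z
num + b + b . Z
num + b + b . num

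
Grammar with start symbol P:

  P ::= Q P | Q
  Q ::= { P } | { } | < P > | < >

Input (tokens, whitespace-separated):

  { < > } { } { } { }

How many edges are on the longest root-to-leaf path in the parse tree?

[P [Q { [P [Q < >]] }] [P [Q { }] [P [Q { }] [P [Q { }]]]]]

5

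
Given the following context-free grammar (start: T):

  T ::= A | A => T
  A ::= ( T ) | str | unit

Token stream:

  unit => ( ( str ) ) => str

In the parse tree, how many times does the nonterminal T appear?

5

[T [A unit] => [T [A ( [T [A ( [T [A str]] )]] )] => [T [A str]]]]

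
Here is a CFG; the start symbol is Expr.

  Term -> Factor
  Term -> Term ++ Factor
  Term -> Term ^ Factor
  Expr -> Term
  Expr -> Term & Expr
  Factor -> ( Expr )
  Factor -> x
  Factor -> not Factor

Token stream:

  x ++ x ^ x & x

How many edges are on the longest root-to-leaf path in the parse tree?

5

[Expr [Term [Term [Term [Factor x]] ++ [Factor x]] ^ [Factor x]] & [Expr [Term [Factor x]]]]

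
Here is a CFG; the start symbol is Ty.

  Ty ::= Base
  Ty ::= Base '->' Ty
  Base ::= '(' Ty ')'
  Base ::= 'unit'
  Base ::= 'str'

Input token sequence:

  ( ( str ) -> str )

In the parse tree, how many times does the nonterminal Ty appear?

4

[Ty [Base ( [Ty [Base ( [Ty [Base str]] )] -> [Ty [Base str]]] )]]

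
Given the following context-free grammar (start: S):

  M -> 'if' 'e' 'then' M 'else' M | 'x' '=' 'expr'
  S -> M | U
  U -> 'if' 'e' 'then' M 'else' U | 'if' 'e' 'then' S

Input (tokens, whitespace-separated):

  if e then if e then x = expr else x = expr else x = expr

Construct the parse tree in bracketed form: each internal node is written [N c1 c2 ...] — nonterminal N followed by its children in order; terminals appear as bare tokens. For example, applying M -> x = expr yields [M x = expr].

S
M
if e then M else M
if e then if e then M else M else M
if e then if e then x = expr else M else M
if e then if e then x = expr else x = expr else M
if e then if e then x = expr else x = expr else x = expr

[S [M if e then [M if e then [M x = expr] else [M x = expr]] else [M x = expr]]]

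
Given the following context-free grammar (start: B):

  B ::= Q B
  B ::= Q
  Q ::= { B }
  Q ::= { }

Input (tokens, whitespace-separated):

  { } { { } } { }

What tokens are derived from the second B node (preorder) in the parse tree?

{ { } } { }

[B [Q { }] [B [Q { [B [Q { }]] }] [B [Q { }]]]]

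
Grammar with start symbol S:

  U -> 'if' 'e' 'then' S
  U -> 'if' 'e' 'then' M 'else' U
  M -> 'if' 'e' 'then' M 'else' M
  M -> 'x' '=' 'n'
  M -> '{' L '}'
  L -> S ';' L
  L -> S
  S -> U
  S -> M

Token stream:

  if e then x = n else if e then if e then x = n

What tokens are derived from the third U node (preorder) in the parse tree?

[S [U if e then [M x = n] else [U if e then [S [U if e then [S [M x = n]]]]]]]

if e then x = n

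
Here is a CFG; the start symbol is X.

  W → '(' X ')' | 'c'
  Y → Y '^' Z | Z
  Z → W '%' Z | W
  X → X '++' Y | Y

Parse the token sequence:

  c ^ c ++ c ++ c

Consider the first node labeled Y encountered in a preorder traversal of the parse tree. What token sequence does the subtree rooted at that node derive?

[X [X [X [Y [Y [Z [W c]]] ^ [Z [W c]]]] ++ [Y [Z [W c]]]] ++ [Y [Z [W c]]]]

c ^ c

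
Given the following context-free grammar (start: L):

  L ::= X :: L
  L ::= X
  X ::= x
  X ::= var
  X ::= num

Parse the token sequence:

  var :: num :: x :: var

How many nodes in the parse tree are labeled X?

4

[L [X var] :: [L [X num] :: [L [X x] :: [L [X var]]]]]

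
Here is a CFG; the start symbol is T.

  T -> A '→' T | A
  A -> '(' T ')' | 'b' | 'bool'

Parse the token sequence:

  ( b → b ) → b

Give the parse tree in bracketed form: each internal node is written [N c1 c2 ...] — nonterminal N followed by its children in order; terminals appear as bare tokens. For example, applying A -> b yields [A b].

[T [A ( [T [A b] → [T [A b]]] )] → [T [A b]]]

T
A → T
( T ) → T
( A → T ) → T
( b → T ) → T
( b → A ) → T
( b → b ) → T
( b → b ) → A
( b → b ) → b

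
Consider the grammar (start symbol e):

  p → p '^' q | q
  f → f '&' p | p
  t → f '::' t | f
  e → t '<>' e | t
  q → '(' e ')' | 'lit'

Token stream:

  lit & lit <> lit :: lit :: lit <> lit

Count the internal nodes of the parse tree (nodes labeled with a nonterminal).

26

[e [t [f [f [p [q lit]]] & [p [q lit]]]] <> [e [t [f [p [q lit]]] :: [t [f [p [q lit]]] :: [t [f [p [q lit]]]]]] <> [e [t [f [p [q lit]]]]]]]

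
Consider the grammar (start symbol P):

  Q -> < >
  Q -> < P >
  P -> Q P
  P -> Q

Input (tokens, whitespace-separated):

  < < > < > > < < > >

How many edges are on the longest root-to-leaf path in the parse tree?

[P [Q < [P [Q < >] [P [Q < >]]] >] [P [Q < [P [Q < >]] >]]]

5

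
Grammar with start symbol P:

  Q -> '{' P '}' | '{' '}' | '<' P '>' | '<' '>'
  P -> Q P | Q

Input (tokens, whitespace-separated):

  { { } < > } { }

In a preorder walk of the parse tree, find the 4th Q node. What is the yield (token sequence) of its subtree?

{ }

[P [Q { [P [Q { }] [P [Q < >]]] }] [P [Q { }]]]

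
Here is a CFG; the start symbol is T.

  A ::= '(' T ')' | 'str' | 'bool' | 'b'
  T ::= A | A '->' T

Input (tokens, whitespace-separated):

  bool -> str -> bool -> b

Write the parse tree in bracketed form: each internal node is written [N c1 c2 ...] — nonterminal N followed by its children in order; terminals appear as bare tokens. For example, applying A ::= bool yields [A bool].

[T [A bool] -> [T [A str] -> [T [A bool] -> [T [A b]]]]]

T
A -> T
bool -> T
bool -> A -> T
bool -> str -> T
bool -> str -> A -> T
bool -> str -> bool -> T
bool -> str -> bool -> A
bool -> str -> bool -> b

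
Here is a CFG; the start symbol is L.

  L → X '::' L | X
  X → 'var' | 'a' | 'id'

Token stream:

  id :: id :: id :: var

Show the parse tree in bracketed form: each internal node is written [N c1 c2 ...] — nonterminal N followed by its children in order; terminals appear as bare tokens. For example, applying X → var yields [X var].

L
X :: L
id :: L
id :: X :: L
id :: id :: L
id :: id :: X :: L
id :: id :: id :: L
id :: id :: id :: X
id :: id :: id :: var

[L [X id] :: [L [X id] :: [L [X id] :: [L [X var]]]]]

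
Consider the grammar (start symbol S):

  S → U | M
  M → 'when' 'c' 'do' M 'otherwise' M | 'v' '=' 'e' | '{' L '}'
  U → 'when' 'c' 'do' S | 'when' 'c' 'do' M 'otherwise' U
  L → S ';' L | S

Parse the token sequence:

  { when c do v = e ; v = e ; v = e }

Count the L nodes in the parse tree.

[S [M { [L [S [U when c do [S [M v = e]]]] ; [L [S [M v = e]] ; [L [S [M v = e]]]]] }]]

3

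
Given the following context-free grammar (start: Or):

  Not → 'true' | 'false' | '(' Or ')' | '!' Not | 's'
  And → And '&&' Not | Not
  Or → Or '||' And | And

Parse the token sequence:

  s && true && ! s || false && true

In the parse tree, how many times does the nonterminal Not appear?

6

[Or [Or [And [And [And [Not s]] && [Not true]] && [Not ! [Not s]]]] || [And [And [Not false]] && [Not true]]]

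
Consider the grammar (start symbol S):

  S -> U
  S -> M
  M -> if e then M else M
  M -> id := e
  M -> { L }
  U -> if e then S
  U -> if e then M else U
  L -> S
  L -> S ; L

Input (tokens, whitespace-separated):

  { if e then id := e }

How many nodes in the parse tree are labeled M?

[S [M { [L [S [U if e then [S [M id := e]]]]] }]]

2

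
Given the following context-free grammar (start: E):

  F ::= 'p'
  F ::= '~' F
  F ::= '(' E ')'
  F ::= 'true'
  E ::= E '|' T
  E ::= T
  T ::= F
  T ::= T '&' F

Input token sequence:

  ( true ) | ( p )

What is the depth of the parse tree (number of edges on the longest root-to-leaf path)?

7

[E [E [T [F ( [E [T [F true]]] )]]] | [T [F ( [E [T [F p]]] )]]]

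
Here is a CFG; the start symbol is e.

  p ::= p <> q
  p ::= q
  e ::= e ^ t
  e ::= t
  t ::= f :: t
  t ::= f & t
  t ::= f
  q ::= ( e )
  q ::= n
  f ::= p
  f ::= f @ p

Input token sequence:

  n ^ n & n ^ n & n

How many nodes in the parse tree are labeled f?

[e [e [e [t [f [p [q n]]]]] ^ [t [f [p [q n]]] & [t [f [p [q n]]]]]] ^ [t [f [p [q n]]] & [t [f [p [q n]]]]]]

5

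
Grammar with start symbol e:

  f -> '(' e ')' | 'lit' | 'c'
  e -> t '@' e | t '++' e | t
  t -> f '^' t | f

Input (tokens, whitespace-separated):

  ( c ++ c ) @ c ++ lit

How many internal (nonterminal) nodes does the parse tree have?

[e [t [f ( [e [t [f c]] ++ [e [t [f c]]]] )]] @ [e [t [f c]] ++ [e [t [f lit]]]]]

15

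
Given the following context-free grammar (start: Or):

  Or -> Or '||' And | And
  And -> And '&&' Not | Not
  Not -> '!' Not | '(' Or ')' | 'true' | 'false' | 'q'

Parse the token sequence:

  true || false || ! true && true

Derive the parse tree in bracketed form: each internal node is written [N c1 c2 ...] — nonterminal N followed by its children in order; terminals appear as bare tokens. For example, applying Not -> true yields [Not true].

[Or [Or [Or [And [Not true]]] || [And [Not false]]] || [And [And [Not ! [Not true]]] && [Not true]]]

Or
Or || And
Or || And || And
And || And || And
Not || And || And
true || And || And
true || Not || And
true || false || And
true || false || And && Not
true || false || Not && Not
true || false || ! Not && Not
true || false || ! true && Not
true || false || ! true && true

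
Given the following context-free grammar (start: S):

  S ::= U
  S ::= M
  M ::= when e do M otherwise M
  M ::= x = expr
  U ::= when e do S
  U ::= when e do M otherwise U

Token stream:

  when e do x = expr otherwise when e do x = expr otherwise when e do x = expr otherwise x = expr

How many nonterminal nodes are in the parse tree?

8

[S [M when e do [M x = expr] otherwise [M when e do [M x = expr] otherwise [M when e do [M x = expr] otherwise [M x = expr]]]]]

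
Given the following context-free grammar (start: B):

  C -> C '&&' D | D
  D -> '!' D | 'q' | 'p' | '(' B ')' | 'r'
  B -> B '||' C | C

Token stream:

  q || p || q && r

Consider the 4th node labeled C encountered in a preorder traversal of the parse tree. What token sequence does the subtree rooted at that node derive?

q

[B [B [B [C [D q]]] || [C [D p]]] || [C [C [D q]] && [D r]]]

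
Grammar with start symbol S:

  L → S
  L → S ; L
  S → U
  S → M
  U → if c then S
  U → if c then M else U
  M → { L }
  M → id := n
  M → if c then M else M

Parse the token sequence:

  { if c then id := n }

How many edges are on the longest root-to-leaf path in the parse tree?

7

[S [M { [L [S [U if c then [S [M id := n]]]]] }]]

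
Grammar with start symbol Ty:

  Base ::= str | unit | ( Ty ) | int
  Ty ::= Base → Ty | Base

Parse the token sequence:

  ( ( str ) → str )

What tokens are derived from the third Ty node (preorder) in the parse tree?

[Ty [Base ( [Ty [Base ( [Ty [Base str]] )] → [Ty [Base str]]] )]]

str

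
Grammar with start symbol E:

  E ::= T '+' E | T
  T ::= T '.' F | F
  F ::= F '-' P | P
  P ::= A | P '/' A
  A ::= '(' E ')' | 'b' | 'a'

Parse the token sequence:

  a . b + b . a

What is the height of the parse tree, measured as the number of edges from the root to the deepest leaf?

[E [T [T [F [P [A a]]]] . [F [P [A b]]]] + [E [T [T [F [P [A b]]]] . [F [P [A a]]]]]]

7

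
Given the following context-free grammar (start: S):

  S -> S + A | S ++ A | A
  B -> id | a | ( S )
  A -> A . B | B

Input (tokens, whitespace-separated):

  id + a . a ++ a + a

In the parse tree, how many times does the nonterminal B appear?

5

[S [S [S [S [A [B id]]] + [A [A [B a]] . [B a]]] ++ [A [B a]]] + [A [B a]]]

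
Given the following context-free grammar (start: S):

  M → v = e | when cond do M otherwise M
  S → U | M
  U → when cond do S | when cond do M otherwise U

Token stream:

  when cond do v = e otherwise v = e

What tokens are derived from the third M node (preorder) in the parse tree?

[S [M when cond do [M v = e] otherwise [M v = e]]]

v = e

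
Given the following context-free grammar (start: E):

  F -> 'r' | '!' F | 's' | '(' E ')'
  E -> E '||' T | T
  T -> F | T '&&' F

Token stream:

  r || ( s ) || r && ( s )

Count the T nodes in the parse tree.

[E [E [E [T [F r]]] || [T [F ( [E [T [F s]]] )]]] || [T [T [F r]] && [F ( [E [T [F s]]] )]]]

6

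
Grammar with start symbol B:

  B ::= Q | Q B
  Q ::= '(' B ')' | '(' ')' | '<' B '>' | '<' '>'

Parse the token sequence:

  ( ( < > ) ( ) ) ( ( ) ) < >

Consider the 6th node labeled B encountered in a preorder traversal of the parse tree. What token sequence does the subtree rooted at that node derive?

[B [Q ( [B [Q ( [B [Q < >]] )] [B [Q ( )]]] )] [B [Q ( [B [Q ( )]] )] [B [Q < >]]]]

( )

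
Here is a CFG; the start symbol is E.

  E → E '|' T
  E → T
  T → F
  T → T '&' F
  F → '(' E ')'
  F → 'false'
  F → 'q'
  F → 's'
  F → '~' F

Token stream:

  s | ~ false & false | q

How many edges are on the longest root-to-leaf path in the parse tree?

6

[E [E [E [T [F s]]] | [T [T [F ~ [F false]]] & [F false]]] | [T [F q]]]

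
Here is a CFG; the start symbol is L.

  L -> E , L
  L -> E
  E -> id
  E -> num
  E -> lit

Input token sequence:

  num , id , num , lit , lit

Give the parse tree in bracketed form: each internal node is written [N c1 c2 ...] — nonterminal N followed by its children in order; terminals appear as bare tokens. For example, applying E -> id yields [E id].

[L [E num] , [L [E id] , [L [E num] , [L [E lit] , [L [E lit]]]]]]

L
E , L
num , L
num , E , L
num , id , L
num , id , E , L
num , id , num , L
num , id , num , E , L
num , id , num , lit , L
num , id , num , lit , E
num , id , num , lit , lit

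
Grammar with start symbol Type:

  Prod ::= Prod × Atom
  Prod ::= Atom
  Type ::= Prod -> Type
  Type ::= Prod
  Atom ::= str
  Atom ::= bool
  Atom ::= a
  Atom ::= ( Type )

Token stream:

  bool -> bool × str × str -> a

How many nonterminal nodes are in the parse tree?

[Type [Prod [Atom bool]] -> [Type [Prod [Prod [Prod [Atom bool]] × [Atom str]] × [Atom str]] -> [Type [Prod [Atom a]]]]]

13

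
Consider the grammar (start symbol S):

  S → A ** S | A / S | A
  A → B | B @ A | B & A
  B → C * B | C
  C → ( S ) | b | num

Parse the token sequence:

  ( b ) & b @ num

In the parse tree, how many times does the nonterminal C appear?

[S [A [B [C ( [S [A [B [C b]]]] )]] & [A [B [C b]] @ [A [B [C num]]]]]]

4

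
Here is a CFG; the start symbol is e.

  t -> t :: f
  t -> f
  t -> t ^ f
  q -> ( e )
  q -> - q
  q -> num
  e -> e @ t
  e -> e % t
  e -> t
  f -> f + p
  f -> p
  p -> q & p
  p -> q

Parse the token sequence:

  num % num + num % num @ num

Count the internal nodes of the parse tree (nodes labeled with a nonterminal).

[e [e [e [e [t [f [p [q num]]]]] % [t [f [f [p [q num]]] + [p [q num]]]]] % [t [f [p [q num]]]]] @ [t [f [p [q num]]]]]

23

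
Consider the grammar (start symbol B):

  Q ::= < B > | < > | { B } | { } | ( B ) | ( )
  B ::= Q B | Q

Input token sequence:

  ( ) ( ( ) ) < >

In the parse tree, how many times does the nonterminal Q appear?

[B [Q ( )] [B [Q ( [B [Q ( )]] )] [B [Q < >]]]]

4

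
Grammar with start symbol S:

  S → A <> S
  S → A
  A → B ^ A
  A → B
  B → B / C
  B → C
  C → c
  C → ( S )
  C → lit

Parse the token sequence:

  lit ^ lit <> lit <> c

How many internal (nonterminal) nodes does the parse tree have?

[S [A [B [C lit]] ^ [A [B [C lit]]]] <> [S [A [B [C lit]]] <> [S [A [B [C c]]]]]]

15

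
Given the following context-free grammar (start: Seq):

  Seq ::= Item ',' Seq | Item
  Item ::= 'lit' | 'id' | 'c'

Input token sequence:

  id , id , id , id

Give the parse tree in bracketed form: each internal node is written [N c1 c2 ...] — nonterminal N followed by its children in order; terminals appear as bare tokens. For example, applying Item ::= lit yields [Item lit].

[Seq [Item id] , [Seq [Item id] , [Seq [Item id] , [Seq [Item id]]]]]

Seq
Item , Seq
id , Seq
id , Item , Seq
id , id , Seq
id , id , Item , Seq
id , id , id , Seq
id , id , id , Item
id , id , id , id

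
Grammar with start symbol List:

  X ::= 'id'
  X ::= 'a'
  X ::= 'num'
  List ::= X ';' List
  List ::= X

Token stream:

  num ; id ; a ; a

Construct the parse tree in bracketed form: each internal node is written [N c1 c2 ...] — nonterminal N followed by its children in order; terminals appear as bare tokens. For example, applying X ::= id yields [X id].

[List [X num] ; [List [X id] ; [List [X a] ; [List [X a]]]]]

List
X ; List
num ; List
num ; X ; List
num ; id ; List
num ; id ; X ; List
num ; id ; a ; List
num ; id ; a ; X
num ; id ; a ; a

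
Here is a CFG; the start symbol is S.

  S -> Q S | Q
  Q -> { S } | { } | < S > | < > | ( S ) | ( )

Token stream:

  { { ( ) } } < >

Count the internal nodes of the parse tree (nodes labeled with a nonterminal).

8

[S [Q { [S [Q { [S [Q ( )]] }]] }] [S [Q < >]]]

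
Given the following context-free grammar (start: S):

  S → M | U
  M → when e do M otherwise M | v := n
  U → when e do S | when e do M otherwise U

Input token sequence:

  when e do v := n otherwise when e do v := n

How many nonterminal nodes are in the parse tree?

6

[S [U when e do [M v := n] otherwise [U when e do [S [M v := n]]]]]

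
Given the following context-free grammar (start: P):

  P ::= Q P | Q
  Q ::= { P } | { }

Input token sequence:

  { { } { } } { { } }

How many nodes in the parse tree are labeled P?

[P [Q { [P [Q { }] [P [Q { }]]] }] [P [Q { [P [Q { }]] }]]]

5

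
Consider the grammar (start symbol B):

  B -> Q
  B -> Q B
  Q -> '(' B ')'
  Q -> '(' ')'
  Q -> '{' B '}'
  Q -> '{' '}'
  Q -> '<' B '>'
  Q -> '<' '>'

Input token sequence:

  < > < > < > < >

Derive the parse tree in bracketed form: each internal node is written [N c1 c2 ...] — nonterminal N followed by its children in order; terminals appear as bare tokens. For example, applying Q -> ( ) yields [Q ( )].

[B [Q < >] [B [Q < >] [B [Q < >] [B [Q < >]]]]]

B
Q B
< > B
< > Q B
< > < > B
< > < > Q B
< > < > < > B
< > < > < > Q
< > < > < > < >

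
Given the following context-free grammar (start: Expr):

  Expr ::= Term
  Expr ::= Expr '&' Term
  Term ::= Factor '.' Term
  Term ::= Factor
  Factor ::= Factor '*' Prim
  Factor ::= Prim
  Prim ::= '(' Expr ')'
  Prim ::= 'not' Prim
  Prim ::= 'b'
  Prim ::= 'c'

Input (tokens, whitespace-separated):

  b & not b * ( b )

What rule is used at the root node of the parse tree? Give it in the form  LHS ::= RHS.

[Expr [Expr [Term [Factor [Prim b]]]] & [Term [Factor [Factor [Prim not [Prim b]]] * [Prim ( [Expr [Term [Factor [Prim b]]]] )]]]]

Expr ::= Expr '&' Term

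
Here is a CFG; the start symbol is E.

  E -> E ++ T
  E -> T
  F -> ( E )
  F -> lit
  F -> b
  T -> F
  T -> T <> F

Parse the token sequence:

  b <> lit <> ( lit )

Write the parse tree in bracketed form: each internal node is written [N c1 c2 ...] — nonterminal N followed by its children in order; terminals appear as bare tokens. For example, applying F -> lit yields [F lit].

[E [T [T [T [F b]] <> [F lit]] <> [F ( [E [T [F lit]]] )]]]

E
T
T <> F
T <> F <> F
F <> F <> F
b <> F <> F
b <> lit <> F
b <> lit <> ( E )
b <> lit <> ( T )
b <> lit <> ( F )
b <> lit <> ( lit )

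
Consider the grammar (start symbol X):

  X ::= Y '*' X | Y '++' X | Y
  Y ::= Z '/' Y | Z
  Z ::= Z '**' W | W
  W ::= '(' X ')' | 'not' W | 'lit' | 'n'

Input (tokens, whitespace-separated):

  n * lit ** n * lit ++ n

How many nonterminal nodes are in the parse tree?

18

[X [Y [Z [W n]]] * [X [Y [Z [Z [W lit]] ** [W n]]] * [X [Y [Z [W lit]]] ++ [X [Y [Z [W n]]]]]]]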